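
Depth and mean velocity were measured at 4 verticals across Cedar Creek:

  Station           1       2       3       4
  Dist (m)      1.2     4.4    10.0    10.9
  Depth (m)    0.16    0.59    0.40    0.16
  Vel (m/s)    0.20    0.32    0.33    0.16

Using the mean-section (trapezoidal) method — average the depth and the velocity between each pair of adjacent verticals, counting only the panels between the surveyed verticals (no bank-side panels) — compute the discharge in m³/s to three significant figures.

1.27 m³/s

Panel 1-2: Δb = 3.2 m, d̄ = (0.16+0.59)/2 = 0.375, v̄ = (0.20+0.32)/2 = 0.26 → q = 3.2×0.375×0.26 = 0.3120 m³/s
Panel 2-3: Δb = 5.6 m, d̄ = (0.59+0.40)/2 = 0.495, v̄ = (0.32+0.33)/2 = 0.325 → q = 5.6×0.495×0.325 = 0.9009 m³/s
Panel 3-4: Δb = 0.9 m, d̄ = (0.40+0.16)/2 = 0.28, v̄ = (0.33+0.16)/2 = 0.245 → q = 0.9×0.28×0.245 = 0.06174 m³/s
Q = Σ q = 1.275 m³/s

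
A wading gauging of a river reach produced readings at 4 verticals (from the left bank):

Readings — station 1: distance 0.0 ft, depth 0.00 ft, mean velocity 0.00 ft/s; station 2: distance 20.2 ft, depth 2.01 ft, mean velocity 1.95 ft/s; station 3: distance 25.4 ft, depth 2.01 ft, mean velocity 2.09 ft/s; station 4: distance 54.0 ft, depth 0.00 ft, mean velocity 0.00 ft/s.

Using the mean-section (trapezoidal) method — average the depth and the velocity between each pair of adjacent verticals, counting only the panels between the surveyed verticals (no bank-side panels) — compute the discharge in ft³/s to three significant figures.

70.9 ft³/s

Panel 1-2: Δb = 20.2 ft, d̄ = (0.00+2.01)/2 = 1.005, v̄ = (0.00+1.95)/2 = 0.975 → q = 20.2×1.005×0.975 = 19.79 ft³/s
Panel 2-3: Δb = 5.2 ft, d̄ = (2.01+2.01)/2 = 2.01, v̄ = (1.95+2.09)/2 = 2.02 → q = 5.2×2.01×2.02 = 21.11 ft³/s
Panel 3-4: Δb = 28.6 ft, d̄ = (2.01+0.00)/2 = 1.005, v̄ = (2.09+0.00)/2 = 1.045 → q = 28.6×1.005×1.045 = 30.04 ft³/s
Q = Σ q = 70.94 ft³/s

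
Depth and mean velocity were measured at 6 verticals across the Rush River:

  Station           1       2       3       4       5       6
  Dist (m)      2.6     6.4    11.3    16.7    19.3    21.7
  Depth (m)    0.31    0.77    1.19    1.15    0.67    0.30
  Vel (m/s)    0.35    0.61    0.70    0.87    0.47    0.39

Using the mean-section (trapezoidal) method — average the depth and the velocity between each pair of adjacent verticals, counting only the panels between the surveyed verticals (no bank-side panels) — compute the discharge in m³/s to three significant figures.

11.2 m³/s

Panel 1-2: Δb = 3.8 m, d̄ = (0.31+0.77)/2 = 0.54, v̄ = (0.35+0.61)/2 = 0.48 → q = 3.8×0.54×0.48 = 0.9850 m³/s
Panel 2-3: Δb = 4.9 m, d̄ = (0.77+1.19)/2 = 0.98, v̄ = (0.61+0.70)/2 = 0.655 → q = 4.9×0.98×0.655 = 3.145 m³/s
Panel 3-4: Δb = 5.4 m, d̄ = (1.19+1.15)/2 = 1.17, v̄ = (0.70+0.87)/2 = 0.785 → q = 5.4×1.17×0.785 = 4.960 m³/s
Panel 4-5: Δb = 2.6 m, d̄ = (1.15+0.67)/2 = 0.91, v̄ = (0.87+0.47)/2 = 0.67 → q = 2.6×0.91×0.67 = 1.585 m³/s
Panel 5-6: Δb = 2.4 m, d̄ = (0.67+0.30)/2 = 0.485, v̄ = (0.47+0.39)/2 = 0.43 → q = 2.4×0.485×0.43 = 0.5005 m³/s
Q = Σ q = 11.18 m³/s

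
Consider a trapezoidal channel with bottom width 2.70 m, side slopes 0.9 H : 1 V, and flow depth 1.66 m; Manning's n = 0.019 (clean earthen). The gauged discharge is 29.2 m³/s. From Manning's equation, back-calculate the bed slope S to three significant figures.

0.00660

A = (b + z·y)·y = (2.70 + 0.9×1.66)×1.66 = 6.962 m²
P = b + 2y√(1+z²) = 2.70 + 2×1.66×√(1+0.9²) = 7.167 m
R = A/P = 6.962/7.167 = 0.9715 m
S = (Q·n / (1·A·R^(2/3)))² = (29.2×0.019 / (1×6.962×0.9809))² = 0.006600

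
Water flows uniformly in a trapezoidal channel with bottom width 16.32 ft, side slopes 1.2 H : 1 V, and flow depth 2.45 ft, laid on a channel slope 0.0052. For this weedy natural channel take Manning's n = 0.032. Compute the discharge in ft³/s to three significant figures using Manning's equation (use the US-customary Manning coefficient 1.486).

248 ft³/s

A = (b + z·y)·y = (16.32 + 1.2×2.45)×2.45 = 47.19 ft²
P = b + 2y√(1+z²) = 16.32 + 2×2.45×√(1+1.2²) = 23.97 ft
R = A/P = 47.19/23.97 = 1.968 ft
Q = (1.486/n)·A·R^(2/3)·S^(1/2) = (1.486/0.032) × 47.19 × 1.968^(2/3) × 0.0052^(1/2) = 248.2 ft³/s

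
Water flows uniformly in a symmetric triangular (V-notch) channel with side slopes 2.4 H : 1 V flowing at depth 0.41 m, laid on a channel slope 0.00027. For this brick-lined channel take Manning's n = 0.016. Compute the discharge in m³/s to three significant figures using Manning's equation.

0.137 m³/s

A = z·y² = 2.4×0.41² = 0.4034 m²
P = 2y√(1+z²) = 2×0.41×√(1+2.4²) = 2.132 m
R = A/P = 0.4034/2.132 = 0.1892 m
Q = (1/n)·A·R^(2/3)·S^(1/2) = (1/0.016) × 0.4034 × 0.1892^(2/3) × 0.00027^(1/2) = 0.1366 m³/s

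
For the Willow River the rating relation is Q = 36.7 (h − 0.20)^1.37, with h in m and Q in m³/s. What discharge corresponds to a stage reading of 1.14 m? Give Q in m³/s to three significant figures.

33.7 m³/s

Q = 36.7 × (1.14 − 0.20)^1.37 = 36.7 × 0.94^1.37 = 33.72 m³/s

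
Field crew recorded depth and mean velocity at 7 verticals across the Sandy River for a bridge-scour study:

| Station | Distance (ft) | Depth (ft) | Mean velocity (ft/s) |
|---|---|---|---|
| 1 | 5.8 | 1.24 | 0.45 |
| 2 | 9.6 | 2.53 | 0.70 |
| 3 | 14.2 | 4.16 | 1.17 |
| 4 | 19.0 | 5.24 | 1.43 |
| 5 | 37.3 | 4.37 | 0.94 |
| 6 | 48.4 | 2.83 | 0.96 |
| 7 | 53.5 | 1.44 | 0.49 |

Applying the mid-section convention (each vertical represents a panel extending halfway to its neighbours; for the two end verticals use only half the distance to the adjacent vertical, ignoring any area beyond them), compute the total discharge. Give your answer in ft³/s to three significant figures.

w_1 = (9.6 − 5.8)/2 = 1.9 ft; q_1 = 0.45 × 1.24 × 1.9 = 1.060 ft³/s
w_2 = (14.2 − 5.8)/2 = 4.2 ft; q_2 = 0.70 × 2.53 × 4.2 = 7.438 ft³/s
w_3 = (19.0 − 9.6)/2 = 4.7 ft; q_3 = 1.17 × 4.16 × 4.7 = 22.88 ft³/s
w_4 = (37.3 − 14.2)/2 = 11.55 ft; q_4 = 1.43 × 5.24 × 11.55 = 86.55 ft³/s
w_5 = (48.4 − 19.0)/2 = 14.7 ft; q_5 = 0.94 × 4.37 × 14.7 = 60.38 ft³/s
w_6 = (53.5 − 37.3)/2 = 8.1 ft; q_6 = 0.96 × 2.83 × 8.1 = 22.01 ft³/s
w_7 = (53.5 − 48.4)/2 = 2.55 ft; q_7 = 0.49 × 1.44 × 2.55 = 1.799 ft³/s
Q = Σ qᵢ = 202.1 ft³/s

202 ft³/s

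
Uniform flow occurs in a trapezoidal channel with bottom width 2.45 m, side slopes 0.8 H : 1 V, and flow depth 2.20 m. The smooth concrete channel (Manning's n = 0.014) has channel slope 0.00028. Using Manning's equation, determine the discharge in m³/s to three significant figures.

A = (b + z·y)·y = (2.45 + 0.8×2.20)×2.20 = 9.262 m²
P = b + 2y√(1+z²) = 2.45 + 2×2.20×√(1+0.8²) = 8.085 m
R = A/P = 9.262/8.085 = 1.146 m
Q = (1/n)·A·R^(2/3)·S^(1/2) = (1/0.014) × 9.262 × 1.146^(2/3) × 0.00028^(1/2) = 12.12 m³/s

12.1 m³/s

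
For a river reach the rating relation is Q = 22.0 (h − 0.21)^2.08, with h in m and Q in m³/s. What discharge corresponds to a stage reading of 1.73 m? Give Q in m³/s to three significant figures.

52.6 m³/s

Q = 22.0 × (1.73 − 0.21)^2.08 = 22.0 × 1.52^2.08 = 52.56 m³/s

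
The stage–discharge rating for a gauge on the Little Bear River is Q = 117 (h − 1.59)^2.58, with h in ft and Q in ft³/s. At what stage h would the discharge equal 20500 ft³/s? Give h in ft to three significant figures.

h − h₀ = (Q/C)^(1/b) = (20500/117)^(1/2.58) = 7.406 ft
h = 1.59 + 7.406 = 8.996 ft

9.00 ft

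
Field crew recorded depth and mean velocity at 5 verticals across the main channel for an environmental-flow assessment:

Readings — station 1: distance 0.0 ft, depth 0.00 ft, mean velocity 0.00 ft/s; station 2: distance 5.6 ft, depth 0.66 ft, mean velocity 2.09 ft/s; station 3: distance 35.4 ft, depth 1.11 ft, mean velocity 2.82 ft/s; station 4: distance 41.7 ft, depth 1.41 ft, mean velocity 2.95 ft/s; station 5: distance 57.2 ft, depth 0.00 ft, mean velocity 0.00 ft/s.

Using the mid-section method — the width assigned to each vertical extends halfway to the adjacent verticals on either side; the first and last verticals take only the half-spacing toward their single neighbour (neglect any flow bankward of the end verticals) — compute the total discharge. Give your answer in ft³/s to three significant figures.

126 ft³/s

w_2 = (35.4 − 0.0)/2 = 17.7 ft; q_2 = 2.09 × 0.66 × 17.7 = 24.42 ft³/s
w_3 = (41.7 − 5.6)/2 = 18.05 ft; q_3 = 2.82 × 1.11 × 18.05 = 56.50 ft³/s
w_4 = (57.2 − 35.4)/2 = 10.9 ft; q_4 = 2.95 × 1.41 × 10.9 = 45.34 ft³/s
Stations 1, 5 contribute zero (depth or velocity is 0).
Q = Σ qᵢ = 126.3 ft³/s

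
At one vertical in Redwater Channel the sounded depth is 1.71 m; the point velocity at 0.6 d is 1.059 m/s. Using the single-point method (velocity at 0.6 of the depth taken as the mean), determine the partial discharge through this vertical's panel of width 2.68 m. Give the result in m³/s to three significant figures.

4.85 m³/s

v̄ = v₀.₆ = 1.059 m/s
q = v̄ × d × w = 1.059 × 1.71 × 2.68 = 4.853 m³/s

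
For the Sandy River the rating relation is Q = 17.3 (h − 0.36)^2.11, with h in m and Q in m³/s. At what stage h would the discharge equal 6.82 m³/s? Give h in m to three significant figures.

1.00 m

h − h₀ = (Q/C)^(1/b) = (6.82/17.3)^(1/2.11) = 0.6433 m
h = 0.36 + 0.6433 = 1.003 m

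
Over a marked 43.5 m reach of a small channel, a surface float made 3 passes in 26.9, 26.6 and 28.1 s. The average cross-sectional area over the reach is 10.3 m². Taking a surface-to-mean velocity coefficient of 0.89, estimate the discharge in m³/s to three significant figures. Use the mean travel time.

14.7 m³/s

t̄ = (26.9 + 26.6 + 28.1) / 3 = 27.2 s
v_surface = L / t̄ = 43.5 / 27.2 = 1.599 m/s
v_mean = 0.89 × 1.599 = 1.423 m/s
Q = A × v_mean = 10.3 × 1.423 = 14.66 m³/s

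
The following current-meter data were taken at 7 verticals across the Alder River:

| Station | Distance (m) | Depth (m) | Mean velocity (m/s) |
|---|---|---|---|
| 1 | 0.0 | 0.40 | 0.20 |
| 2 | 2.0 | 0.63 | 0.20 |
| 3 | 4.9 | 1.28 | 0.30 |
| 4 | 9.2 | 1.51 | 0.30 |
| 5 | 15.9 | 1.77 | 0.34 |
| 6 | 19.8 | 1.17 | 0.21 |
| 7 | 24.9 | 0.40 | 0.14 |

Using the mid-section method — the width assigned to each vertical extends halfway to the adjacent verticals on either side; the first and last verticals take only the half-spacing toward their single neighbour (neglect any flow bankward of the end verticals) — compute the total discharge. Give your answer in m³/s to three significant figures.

w_1 = (2.0 − 0.0)/2 = 1 m; q_1 = 0.20 × 0.40 × 1 = 0.08000 m³/s
w_2 = (4.9 − 0.0)/2 = 2.45 m; q_2 = 0.20 × 0.63 × 2.45 = 0.3087 m³/s
w_3 = (9.2 − 2.0)/2 = 3.6 m; q_3 = 0.30 × 1.28 × 3.6 = 1.382 m³/s
w_4 = (15.9 − 4.9)/2 = 5.5 m; q_4 = 0.30 × 1.51 × 5.5 = 2.492 m³/s
w_5 = (19.8 − 9.2)/2 = 5.3 m; q_5 = 0.34 × 1.77 × 5.3 = 3.190 m³/s
w_6 = (24.9 − 15.9)/2 = 4.5 m; q_6 = 0.21 × 1.17 × 4.5 = 1.106 m³/s
w_7 = (24.9 − 19.8)/2 = 2.55 m; q_7 = 0.14 × 0.40 × 2.55 = 0.1428 m³/s
Q = Σ qᵢ = 8.701 m³/s

8.70 m³/s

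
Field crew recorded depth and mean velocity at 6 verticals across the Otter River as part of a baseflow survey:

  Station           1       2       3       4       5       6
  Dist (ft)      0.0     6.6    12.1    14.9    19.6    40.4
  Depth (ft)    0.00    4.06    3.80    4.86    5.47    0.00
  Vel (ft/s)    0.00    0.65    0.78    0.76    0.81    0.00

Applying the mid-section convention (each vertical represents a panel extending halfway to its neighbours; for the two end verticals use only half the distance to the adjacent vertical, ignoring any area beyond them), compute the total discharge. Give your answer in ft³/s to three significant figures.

98.6 ft³/s

w_2 = (12.1 − 0.0)/2 = 6.05 ft; q_2 = 0.65 × 4.06 × 6.05 = 15.97 ft³/s
w_3 = (14.9 − 6.6)/2 = 4.15 ft; q_3 = 0.78 × 3.80 × 4.15 = 12.30 ft³/s
w_4 = (19.6 − 12.1)/2 = 3.75 ft; q_4 = 0.76 × 4.86 × 3.75 = 13.85 ft³/s
w_5 = (40.4 − 14.9)/2 = 12.75 ft; q_5 = 0.81 × 5.47 × 12.75 = 56.49 ft³/s
Stations 1, 6 contribute zero (depth or velocity is 0).
Q = Σ qᵢ = 98.61 ft³/s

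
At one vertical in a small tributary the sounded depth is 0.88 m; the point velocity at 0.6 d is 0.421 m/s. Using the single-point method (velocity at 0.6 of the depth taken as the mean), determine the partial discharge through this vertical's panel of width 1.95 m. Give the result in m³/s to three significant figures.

0.722 m³/s

v̄ = v₀.₆ = 0.421 m/s
q = v̄ × d × w = 0.4210 × 0.88 × 1.95 = 0.7224 m³/s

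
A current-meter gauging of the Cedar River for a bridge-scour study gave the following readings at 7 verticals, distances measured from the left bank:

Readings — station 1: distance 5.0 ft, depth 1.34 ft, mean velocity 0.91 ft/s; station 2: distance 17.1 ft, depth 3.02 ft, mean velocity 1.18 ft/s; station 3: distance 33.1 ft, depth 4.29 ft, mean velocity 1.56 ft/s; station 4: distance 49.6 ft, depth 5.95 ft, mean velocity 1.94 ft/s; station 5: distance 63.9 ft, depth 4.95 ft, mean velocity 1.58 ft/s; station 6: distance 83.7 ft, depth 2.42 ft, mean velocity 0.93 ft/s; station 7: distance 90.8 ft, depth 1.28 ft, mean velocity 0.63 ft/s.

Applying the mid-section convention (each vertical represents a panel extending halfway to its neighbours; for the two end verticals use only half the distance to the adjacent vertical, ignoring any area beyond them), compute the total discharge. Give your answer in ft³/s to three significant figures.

510 ft³/s

w_1 = (17.1 − 5.0)/2 = 6.05 ft; q_1 = 0.91 × 1.34 × 6.05 = 7.377 ft³/s
w_2 = (33.1 − 5.0)/2 = 14.05 ft; q_2 = 1.18 × 3.02 × 14.05 = 50.07 ft³/s
w_3 = (49.6 − 17.1)/2 = 16.25 ft; q_3 = 1.56 × 4.29 × 16.25 = 108.8 ft³/s
w_4 = (63.9 − 33.1)/2 = 15.4 ft; q_4 = 1.94 × 5.95 × 15.4 = 177.8 ft³/s
w_5 = (83.7 − 49.6)/2 = 17.05 ft; q_5 = 1.58 × 4.95 × 17.05 = 133.3 ft³/s
w_6 = (90.8 − 63.9)/2 = 13.45 ft; q_6 = 0.93 × 2.42 × 13.45 = 30.27 ft³/s
w_7 = (90.8 − 83.7)/2 = 3.55 ft; q_7 = 0.63 × 1.28 × 3.55 = 2.863 ft³/s
Q = Σ qᵢ = 510.4 ft³/s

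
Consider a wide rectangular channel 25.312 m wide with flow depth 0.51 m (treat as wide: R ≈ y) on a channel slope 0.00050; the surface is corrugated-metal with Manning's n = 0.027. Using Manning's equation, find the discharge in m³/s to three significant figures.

6.82 m³/s

A = b·y = 25.312 × 0.51 = 12.91 m²
Wide channel: R ≈ y = 0.51 m
Q = (1/n)·A·R^(2/3)·S^(1/2) = (1/0.027) × 12.91 × 0.5100^(2/3) × 0.00050^(1/2) = 6.824 m³/s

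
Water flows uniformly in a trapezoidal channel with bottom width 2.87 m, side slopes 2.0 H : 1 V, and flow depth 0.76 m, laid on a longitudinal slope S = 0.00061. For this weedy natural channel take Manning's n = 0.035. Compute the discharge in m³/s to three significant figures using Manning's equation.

A = (b + z·y)·y = (2.87 + 2.0×0.76)×0.76 = 3.336 m²
P = b + 2y√(1+z²) = 2.87 + 2×0.76×√(1+2.0²) = 6.269 m
R = A/P = 3.336/6.269 = 0.5322 m
Q = (1/n)·A·R^(2/3)·S^(1/2) = (1/0.035) × 3.336 × 0.5322^(2/3) × 0.00061^(1/2) = 1.546 m³/s

1.55 m³/s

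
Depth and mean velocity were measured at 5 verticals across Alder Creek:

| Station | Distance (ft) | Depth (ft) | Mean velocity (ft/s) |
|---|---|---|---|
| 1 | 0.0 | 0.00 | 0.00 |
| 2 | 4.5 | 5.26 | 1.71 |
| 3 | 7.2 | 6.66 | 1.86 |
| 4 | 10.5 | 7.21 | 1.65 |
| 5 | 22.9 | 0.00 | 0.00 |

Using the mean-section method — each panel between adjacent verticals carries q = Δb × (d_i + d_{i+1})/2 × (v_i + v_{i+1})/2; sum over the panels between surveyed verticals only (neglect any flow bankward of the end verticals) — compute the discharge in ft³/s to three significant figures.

Panel 1-2: Δb = 4.5 ft, d̄ = (0.00+5.26)/2 = 2.63, v̄ = (0.00+1.71)/2 = 0.855 → q = 4.5×2.63×0.855 = 10.12 ft³/s
Panel 2-3: Δb = 2.7 ft, d̄ = (5.26+6.66)/2 = 5.96, v̄ = (1.71+1.86)/2 = 1.785 → q = 2.7×5.96×1.785 = 28.72 ft³/s
Panel 3-4: Δb = 3.3 ft, d̄ = (6.66+7.21)/2 = 6.935, v̄ = (1.86+1.65)/2 = 1.755 → q = 3.3×6.935×1.755 = 40.16 ft³/s
Panel 4-5: Δb = 12.4 ft, d̄ = (7.21+0.00)/2 = 3.605, v̄ = (1.65+0.00)/2 = 0.825 → q = 12.4×3.605×0.825 = 36.88 ft³/s
Q = Σ q = 115.9 ft³/s

116 ft³/s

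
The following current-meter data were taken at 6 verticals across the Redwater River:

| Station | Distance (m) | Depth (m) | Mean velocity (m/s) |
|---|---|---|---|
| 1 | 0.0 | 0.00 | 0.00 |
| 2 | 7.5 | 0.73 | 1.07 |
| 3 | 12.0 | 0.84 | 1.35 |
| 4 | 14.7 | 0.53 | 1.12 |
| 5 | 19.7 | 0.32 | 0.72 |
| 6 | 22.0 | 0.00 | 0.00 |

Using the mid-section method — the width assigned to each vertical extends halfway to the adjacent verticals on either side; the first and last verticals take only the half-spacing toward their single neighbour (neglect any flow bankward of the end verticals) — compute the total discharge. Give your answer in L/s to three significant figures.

w_2 = (12.0 − 0.0)/2 = 6 m; q_2 = 1.07 × 0.73 × 6 = 4.687 m³/s
w_3 = (14.7 − 7.5)/2 = 3.6 m; q_3 = 1.35 × 0.84 × 3.6 = 4.082 m³/s
w_4 = (19.7 − 12.0)/2 = 3.85 m; q_4 = 1.12 × 0.53 × 3.85 = 2.285 m³/s
w_5 = (22.0 − 14.7)/2 = 3.65 m; q_5 = 0.72 × 0.32 × 3.65 = 0.8410 m³/s
Stations 1, 6 contribute zero (depth or velocity is 0).
Q = Σ qᵢ = 11.90 m³/s
= 11.90 × 1000 = 11900 L/s

11900 L/s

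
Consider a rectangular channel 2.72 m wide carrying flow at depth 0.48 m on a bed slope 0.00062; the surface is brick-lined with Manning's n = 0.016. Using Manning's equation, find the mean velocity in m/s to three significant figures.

0.780 m/s

A = b·y = 2.72 × 0.48 = 1.306 m²
P = b + 2y = 2.72 + 2×0.48 = 3.680 m
R = A/P = 1.306/3.680 = 0.3548 m
Q = (1/n)·A·R^(2/3)·S^(1/2) = (1/0.016) × 1.306 × 0.3548^(2/3) × 0.00062^(1/2) = 1.018 m³/s
V = Q/A = 1.018/1.306 = 0.7799 m/s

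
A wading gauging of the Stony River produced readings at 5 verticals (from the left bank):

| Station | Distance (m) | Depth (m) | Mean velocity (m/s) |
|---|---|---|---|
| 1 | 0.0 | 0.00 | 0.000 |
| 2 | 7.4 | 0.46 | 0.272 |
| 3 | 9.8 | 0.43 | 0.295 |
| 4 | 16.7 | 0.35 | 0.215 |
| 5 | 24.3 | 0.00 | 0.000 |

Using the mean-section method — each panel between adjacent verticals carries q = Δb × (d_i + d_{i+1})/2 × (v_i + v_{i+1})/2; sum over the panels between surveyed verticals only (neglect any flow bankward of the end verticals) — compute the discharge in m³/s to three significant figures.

Panel 1-2: Δb = 7.4 m, d̄ = (0.00+0.46)/2 = 0.23, v̄ = (0.000+0.272)/2 = 0.136 → q = 7.4×0.23×0.136 = 0.2315 m³/s
Panel 2-3: Δb = 2.4 m, d̄ = (0.46+0.43)/2 = 0.445, v̄ = (0.272+0.295)/2 = 0.2835 → q = 2.4×0.445×0.2835 = 0.3028 m³/s
Panel 3-4: Δb = 6.9 m, d̄ = (0.43+0.35)/2 = 0.39, v̄ = (0.295+0.215)/2 = 0.255 → q = 6.9×0.39×0.255 = 0.6862 m³/s
Panel 4-5: Δb = 7.6 m, d̄ = (0.35+0.00)/2 = 0.175, v̄ = (0.215+0.000)/2 = 0.1075 → q = 7.6×0.175×0.1075 = 0.1430 m³/s
Q = Σ q = 1.363 m³/s

1.36 m³/s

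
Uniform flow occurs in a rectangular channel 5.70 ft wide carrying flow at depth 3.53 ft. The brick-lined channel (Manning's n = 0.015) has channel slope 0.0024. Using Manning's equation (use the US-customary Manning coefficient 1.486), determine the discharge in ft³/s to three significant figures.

132 ft³/s

A = b·y = 5.70 × 3.53 = 20.12 ft²
P = b + 2y = 5.70 + 2×3.53 = 12.76 ft
R = A/P = 20.12/12.76 = 1.577 ft
Q = (1.486/n)·A·R^(2/3)·S^(1/2) = (1.486/0.015) × 20.12 × 1.577^(2/3) × 0.0024^(1/2) = 132.3 ft³/s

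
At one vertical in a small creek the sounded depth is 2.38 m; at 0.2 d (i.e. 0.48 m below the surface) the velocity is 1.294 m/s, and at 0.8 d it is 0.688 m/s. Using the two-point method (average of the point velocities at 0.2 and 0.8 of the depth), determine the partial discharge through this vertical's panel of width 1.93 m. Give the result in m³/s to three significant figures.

v̄ = (1.294 + 0.688) / 2 = 0.9910 m/s
q = v̄ × d × w = 0.9910 × 2.38 × 1.93 = 4.552 m³/s

4.55 m³/s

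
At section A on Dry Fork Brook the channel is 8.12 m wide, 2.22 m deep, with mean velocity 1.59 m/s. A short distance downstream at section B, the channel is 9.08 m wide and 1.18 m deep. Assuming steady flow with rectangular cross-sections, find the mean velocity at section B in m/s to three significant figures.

2.68 m/s

Q = A₁V₁ = (8.12×2.22) × 1.59 = 28.66 m³/s
A₂ = 9.08 × 1.18 = 10.71 m²
V₂ = Q/A₂ = 28.66/10.71 = 2.675 m/s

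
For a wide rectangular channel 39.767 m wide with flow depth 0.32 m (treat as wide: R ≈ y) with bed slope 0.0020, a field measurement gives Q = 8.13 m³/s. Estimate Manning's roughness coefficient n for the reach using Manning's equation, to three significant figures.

A = b·y = 39.767 × 0.32 = 12.73 m²
Wide channel: R ≈ y = 0.32 m
n = (1/Q)·A·R^(2/3)·S^(1/2) = (1/8.13) × 12.73 × 0.4678 × 0.04472 = 0.03275

0.0327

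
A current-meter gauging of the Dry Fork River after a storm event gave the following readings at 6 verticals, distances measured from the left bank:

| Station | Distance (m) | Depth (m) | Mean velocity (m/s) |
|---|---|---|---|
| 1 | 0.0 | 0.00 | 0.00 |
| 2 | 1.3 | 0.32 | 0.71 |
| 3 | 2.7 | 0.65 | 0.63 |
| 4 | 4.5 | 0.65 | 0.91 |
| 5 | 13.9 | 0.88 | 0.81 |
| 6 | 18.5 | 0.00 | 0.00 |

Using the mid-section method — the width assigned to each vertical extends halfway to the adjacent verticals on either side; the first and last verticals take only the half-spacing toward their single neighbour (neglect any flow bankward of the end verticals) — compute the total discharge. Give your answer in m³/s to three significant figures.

w_2 = (2.7 − 0.0)/2 = 1.35 m; q_2 = 0.71 × 0.32 × 1.35 = 0.3067 m³/s
w_3 = (4.5 − 1.3)/2 = 1.6 m; q_3 = 0.63 × 0.65 × 1.6 = 0.6552 m³/s
w_4 = (13.9 − 2.7)/2 = 5.6 m; q_4 = 0.91 × 0.65 × 5.6 = 3.312 m³/s
w_5 = (18.5 − 4.5)/2 = 7 m; q_5 = 0.81 × 0.88 × 7 = 4.990 m³/s
Stations 1, 6 contribute zero (depth or velocity is 0).
Q = Σ qᵢ = 9.264 m³/s

9.26 m³/s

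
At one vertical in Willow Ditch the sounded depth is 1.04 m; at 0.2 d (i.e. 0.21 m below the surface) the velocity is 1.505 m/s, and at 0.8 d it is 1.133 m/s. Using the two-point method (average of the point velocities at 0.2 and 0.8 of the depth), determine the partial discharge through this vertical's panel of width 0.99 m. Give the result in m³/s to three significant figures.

v̄ = (1.505 + 1.133) / 2 = 1.319 m/s
q = v̄ × d × w = 1.319 × 1.04 × 0.99 = 1.358 m³/s

1.36 m³/s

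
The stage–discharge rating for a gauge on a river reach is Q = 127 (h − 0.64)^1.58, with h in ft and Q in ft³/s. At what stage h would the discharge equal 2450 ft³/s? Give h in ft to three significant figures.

7.15 ft

h − h₀ = (Q/C)^(1/b) = (2450/127)^(1/1.58) = 6.509 ft
h = 0.64 + 6.509 = 7.149 ft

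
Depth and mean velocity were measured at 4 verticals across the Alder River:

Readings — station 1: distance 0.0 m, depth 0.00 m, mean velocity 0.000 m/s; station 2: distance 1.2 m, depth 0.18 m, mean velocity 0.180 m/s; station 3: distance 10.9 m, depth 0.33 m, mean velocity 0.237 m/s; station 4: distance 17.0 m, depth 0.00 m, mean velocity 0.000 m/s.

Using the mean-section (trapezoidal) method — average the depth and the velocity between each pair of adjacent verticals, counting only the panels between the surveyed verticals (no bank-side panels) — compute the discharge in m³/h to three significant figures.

2320 m³/h

Panel 1-2: Δb = 1.2 m, d̄ = (0.00+0.18)/2 = 0.09, v̄ = (0.000+0.180)/2 = 0.09 → q = 1.2×0.09×0.09 = 0.009720 m³/s
Panel 2-3: Δb = 9.7 m, d̄ = (0.18+0.33)/2 = 0.255, v̄ = (0.180+0.237)/2 = 0.2085 → q = 9.7×0.255×0.2085 = 0.5157 m³/s
Panel 3-4: Δb = 6.1 m, d̄ = (0.33+0.00)/2 = 0.165, v̄ = (0.237+0.000)/2 = 0.1185 → q = 6.1×0.165×0.1185 = 0.1193 m³/s
Q = Σ q = 0.6447 m³/s
= 0.6447 × 3600 = 2321 m³/h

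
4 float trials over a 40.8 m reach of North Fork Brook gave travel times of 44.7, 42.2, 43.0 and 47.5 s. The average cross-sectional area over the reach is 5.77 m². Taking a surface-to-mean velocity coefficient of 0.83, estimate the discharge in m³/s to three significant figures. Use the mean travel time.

4.41 m³/s

t̄ = (44.7 + 42.2 + 43.0 + 47.5) / 4 = 44.35 s
v_surface = L / t̄ = 40.8 / 44.35 = 0.9200 m/s
v_mean = 0.83 × 0.9200 = 0.7636 m/s
Q = A × v_mean = 5.77 × 0.7636 = 4.406 m³/s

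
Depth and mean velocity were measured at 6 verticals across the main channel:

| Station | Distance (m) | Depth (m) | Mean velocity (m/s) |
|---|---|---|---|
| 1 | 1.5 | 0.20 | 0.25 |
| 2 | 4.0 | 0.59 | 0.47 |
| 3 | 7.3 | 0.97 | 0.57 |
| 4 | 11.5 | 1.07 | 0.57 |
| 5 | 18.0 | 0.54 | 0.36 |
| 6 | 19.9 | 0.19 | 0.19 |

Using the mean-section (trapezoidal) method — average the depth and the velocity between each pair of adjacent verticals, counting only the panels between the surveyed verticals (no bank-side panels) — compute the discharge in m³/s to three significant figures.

Panel 1-2: Δb = 2.5 m, d̄ = (0.20+0.59)/2 = 0.395, v̄ = (0.25+0.47)/2 = 0.36 → q = 2.5×0.395×0.36 = 0.3555 m³/s
Panel 2-3: Δb = 3.3 m, d̄ = (0.59+0.97)/2 = 0.78, v̄ = (0.47+0.57)/2 = 0.52 → q = 3.3×0.78×0.52 = 1.338 m³/s
Panel 3-4: Δb = 4.2 m, d̄ = (0.97+1.07)/2 = 1.02, v̄ = (0.57+0.57)/2 = 0.57 → q = 4.2×1.02×0.57 = 2.442 m³/s
Panel 4-5: Δb = 6.5 m, d̄ = (1.07+0.54)/2 = 0.805, v̄ = (0.57+0.36)/2 = 0.465 → q = 6.5×0.805×0.465 = 2.433 m³/s
Panel 5-6: Δb = 1.9 m, d̄ = (0.54+0.19)/2 = 0.365, v̄ = (0.36+0.19)/2 = 0.275 → q = 1.9×0.365×0.275 = 0.1907 m³/s
Q = Σ q = 6.760 m³/s

6.76 m³/s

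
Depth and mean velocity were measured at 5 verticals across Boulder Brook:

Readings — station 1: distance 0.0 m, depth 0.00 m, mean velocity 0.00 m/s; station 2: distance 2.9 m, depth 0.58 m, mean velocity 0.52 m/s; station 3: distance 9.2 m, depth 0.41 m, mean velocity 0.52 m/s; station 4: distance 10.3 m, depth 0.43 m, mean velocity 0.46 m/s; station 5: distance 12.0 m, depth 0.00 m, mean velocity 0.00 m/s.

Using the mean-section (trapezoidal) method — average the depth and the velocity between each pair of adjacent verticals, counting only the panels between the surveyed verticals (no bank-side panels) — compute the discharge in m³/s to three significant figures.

2.15 m³/s

Panel 1-2: Δb = 2.9 m, d̄ = (0.00+0.58)/2 = 0.29, v̄ = (0.00+0.52)/2 = 0.26 → q = 2.9×0.29×0.26 = 0.2187 m³/s
Panel 2-3: Δb = 6.3 m, d̄ = (0.58+0.41)/2 = 0.495, v̄ = (0.52+0.52)/2 = 0.52 → q = 6.3×0.495×0.52 = 1.622 m³/s
Panel 3-4: Δb = 1.1 m, d̄ = (0.41+0.43)/2 = 0.42, v̄ = (0.52+0.46)/2 = 0.49 → q = 1.1×0.42×0.49 = 0.2264 m³/s
Panel 4-5: Δb = 1.7 m, d̄ = (0.43+0.00)/2 = 0.215, v̄ = (0.46+0.00)/2 = 0.23 → q = 1.7×0.215×0.23 = 0.08407 m³/s
Q = Σ q = 2.151 m³/s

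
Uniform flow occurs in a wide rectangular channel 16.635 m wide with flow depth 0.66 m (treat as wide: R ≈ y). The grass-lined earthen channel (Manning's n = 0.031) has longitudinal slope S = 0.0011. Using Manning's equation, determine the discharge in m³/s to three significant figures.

8.90 m³/s

A = b·y = 16.635 × 0.66 = 10.98 m²
Wide channel: R ≈ y = 0.66 m
Q = (1/n)·A·R^(2/3)·S^(1/2) = (1/0.031) × 10.98 × 0.6600^(2/3) × 0.0011^(1/2) = 8.904 m³/s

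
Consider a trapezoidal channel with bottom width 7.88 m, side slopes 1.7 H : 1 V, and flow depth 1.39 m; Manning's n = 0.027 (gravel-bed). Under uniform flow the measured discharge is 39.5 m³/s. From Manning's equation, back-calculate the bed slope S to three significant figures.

A = (b + z·y)·y = (7.88 + 1.7×1.39)×1.39 = 14.24 m²
P = b + 2y√(1+z²) = 7.88 + 2×1.39×√(1+1.7²) = 13.36 m
R = A/P = 14.24/13.36 = 1.065 m
S = (Q·n / (1·A·R^(2/3)))² = (39.5×0.027 / (1×14.24×1.043))² = 0.005156

0.00516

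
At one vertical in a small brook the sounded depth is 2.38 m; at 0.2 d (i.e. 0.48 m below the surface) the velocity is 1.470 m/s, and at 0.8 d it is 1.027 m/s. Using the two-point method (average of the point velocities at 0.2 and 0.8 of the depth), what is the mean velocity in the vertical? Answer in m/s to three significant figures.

1.25 m/s

v̄ = (1.470 + 1.027) / 2 = 1.249 m/s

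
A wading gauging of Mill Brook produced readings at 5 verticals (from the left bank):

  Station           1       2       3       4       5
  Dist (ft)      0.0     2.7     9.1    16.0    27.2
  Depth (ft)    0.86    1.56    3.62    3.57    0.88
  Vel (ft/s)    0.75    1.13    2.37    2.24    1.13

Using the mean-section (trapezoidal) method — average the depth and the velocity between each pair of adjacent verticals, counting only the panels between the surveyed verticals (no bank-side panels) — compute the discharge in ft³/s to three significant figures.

131 ft³/s

Panel 1-2: Δb = 2.7 ft, d̄ = (0.86+1.56)/2 = 1.21, v̄ = (0.75+1.13)/2 = 0.94 → q = 2.7×1.21×0.94 = 3.071 ft³/s
Panel 2-3: Δb = 6.4 ft, d̄ = (1.56+3.62)/2 = 2.59, v̄ = (1.13+2.37)/2 = 1.75 → q = 6.4×2.59×1.75 = 29.01 ft³/s
Panel 3-4: Δb = 6.9 ft, d̄ = (3.62+3.57)/2 = 3.595, v̄ = (2.37+2.24)/2 = 2.305 → q = 6.9×3.595×2.305 = 57.18 ft³/s
Panel 4-5: Δb = 11.2 ft, d̄ = (3.57+0.88)/2 = 2.225, v̄ = (2.24+1.13)/2 = 1.685 → q = 11.2×2.225×1.685 = 41.99 ft³/s
Q = Σ q = 131.2 ft³/s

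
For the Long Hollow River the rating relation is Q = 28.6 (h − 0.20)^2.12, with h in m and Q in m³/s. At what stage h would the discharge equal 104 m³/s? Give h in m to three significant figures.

2.04 m

h − h₀ = (Q/C)^(1/b) = (104/28.6)^(1/2.12) = 1.839 m
h = 0.20 + 1.839 = 2.039 m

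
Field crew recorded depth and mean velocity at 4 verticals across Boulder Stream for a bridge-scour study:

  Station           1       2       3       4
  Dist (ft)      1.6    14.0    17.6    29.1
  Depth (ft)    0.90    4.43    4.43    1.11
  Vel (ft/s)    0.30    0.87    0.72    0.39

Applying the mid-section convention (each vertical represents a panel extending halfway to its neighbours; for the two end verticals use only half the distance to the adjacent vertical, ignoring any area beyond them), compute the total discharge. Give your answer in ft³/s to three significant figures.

59.1 ft³/s

w_1 = (14.0 − 1.6)/2 = 6.2 ft; q_1 = 0.30 × 0.90 × 6.2 = 1.674 ft³/s
w_2 = (17.6 − 1.6)/2 = 8 ft; q_2 = 0.87 × 4.43 × 8 = 30.83 ft³/s
w_3 = (29.1 − 14.0)/2 = 7.55 ft; q_3 = 0.72 × 4.43 × 7.55 = 24.08 ft³/s
w_4 = (29.1 − 17.6)/2 = 5.75 ft; q_4 = 0.39 × 1.11 × 5.75 = 2.489 ft³/s
Q = Σ qᵢ = 59.08 ft³/s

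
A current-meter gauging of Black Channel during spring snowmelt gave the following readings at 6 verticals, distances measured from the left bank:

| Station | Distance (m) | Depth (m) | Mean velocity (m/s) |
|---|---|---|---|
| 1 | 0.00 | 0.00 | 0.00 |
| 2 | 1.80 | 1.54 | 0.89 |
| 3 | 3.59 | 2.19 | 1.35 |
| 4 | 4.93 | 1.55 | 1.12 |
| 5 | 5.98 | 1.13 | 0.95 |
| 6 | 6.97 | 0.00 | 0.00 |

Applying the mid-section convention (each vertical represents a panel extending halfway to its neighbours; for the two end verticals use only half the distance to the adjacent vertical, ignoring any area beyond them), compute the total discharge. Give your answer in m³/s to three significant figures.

w_2 = (3.59 − 0.00)/2 = 1.795 m; q_2 = 0.89 × 1.54 × 1.795 = 2.460 m³/s
w_3 = (4.93 − 1.80)/2 = 1.565 m; q_3 = 1.35 × 2.19 × 1.565 = 4.627 m³/s
w_4 = (5.98 − 3.59)/2 = 1.195 m; q_4 = 1.12 × 1.55 × 1.195 = 2.075 m³/s
w_5 = (6.97 − 4.93)/2 = 1.02 m; q_5 = 0.95 × 1.13 × 1.02 = 1.095 m³/s
Stations 1, 6 contribute zero (depth or velocity is 0).
Q = Σ qᵢ = 10.26 m³/s

10.3 m³/s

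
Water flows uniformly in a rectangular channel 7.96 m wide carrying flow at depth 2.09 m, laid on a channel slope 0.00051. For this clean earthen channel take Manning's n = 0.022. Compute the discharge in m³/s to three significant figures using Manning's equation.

A = b·y = 7.96 × 2.09 = 16.64 m²
P = b + 2y = 7.96 + 2×2.09 = 12.14 m
R = A/P = 16.64/12.14 = 1.370 m
Q = (1/n)·A·R^(2/3)·S^(1/2) = (1/0.022) × 16.64 × 1.370^(2/3) × 0.00051^(1/2) = 21.07 m³/s

21.1 m³/s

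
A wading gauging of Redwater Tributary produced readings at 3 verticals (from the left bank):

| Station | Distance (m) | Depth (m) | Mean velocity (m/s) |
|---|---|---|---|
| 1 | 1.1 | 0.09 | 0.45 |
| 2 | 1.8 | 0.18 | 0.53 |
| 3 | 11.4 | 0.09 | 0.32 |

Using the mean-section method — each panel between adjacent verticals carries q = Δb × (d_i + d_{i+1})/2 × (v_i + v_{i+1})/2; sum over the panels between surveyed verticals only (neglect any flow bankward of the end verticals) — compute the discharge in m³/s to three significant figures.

0.597 m³/s

Panel 1-2: Δb = 0.7 m, d̄ = (0.09+0.18)/2 = 0.135, v̄ = (0.45+0.53)/2 = 0.49 → q = 0.7×0.135×0.49 = 0.04631 m³/s
Panel 2-3: Δb = 9.6 m, d̄ = (0.18+0.09)/2 = 0.135, v̄ = (0.53+0.32)/2 = 0.425 → q = 9.6×0.135×0.425 = 0.5508 m³/s
Q = Σ q = 0.5971 m³/s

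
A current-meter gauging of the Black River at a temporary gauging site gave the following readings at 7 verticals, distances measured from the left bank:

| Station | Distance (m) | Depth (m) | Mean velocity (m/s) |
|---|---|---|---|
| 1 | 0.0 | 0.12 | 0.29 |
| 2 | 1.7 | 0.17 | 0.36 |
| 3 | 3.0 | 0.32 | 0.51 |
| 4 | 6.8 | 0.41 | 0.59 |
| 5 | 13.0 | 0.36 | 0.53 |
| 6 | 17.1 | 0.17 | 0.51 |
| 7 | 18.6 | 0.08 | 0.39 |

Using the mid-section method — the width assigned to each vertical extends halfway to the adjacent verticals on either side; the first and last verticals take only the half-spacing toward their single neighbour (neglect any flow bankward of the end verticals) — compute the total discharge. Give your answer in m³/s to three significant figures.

3.00 m³/s

w_1 = (1.7 − 0.0)/2 = 0.85 m; q_1 = 0.29 × 0.12 × 0.85 = 0.02958 m³/s
w_2 = (3.0 − 0.0)/2 = 1.5 m; q_2 = 0.36 × 0.17 × 1.5 = 0.09180 m³/s
w_3 = (6.8 − 1.7)/2 = 2.55 m; q_3 = 0.51 × 0.32 × 2.55 = 0.4162 m³/s
w_4 = (13.0 − 3.0)/2 = 5 m; q_4 = 0.59 × 0.41 × 5 = 1.210 m³/s
w_5 = (17.1 − 6.8)/2 = 5.15 m; q_5 = 0.53 × 0.36 × 5.15 = 0.9826 m³/s
w_6 = (18.6 − 13.0)/2 = 2.8 m; q_6 = 0.51 × 0.17 × 2.8 = 0.2428 m³/s
w_7 = (18.6 − 17.1)/2 = 0.75 m; q_7 = 0.39 × 0.08 × 0.75 = 0.02340 m³/s
Q = Σ qᵢ = 2.996 m³/s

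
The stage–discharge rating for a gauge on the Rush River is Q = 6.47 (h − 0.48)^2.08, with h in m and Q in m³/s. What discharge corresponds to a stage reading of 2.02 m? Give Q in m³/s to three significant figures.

Q = 6.47 × (2.02 − 0.48)^2.08 = 6.47 × 1.54^2.08 = 15.88 m³/s

15.9 m³/s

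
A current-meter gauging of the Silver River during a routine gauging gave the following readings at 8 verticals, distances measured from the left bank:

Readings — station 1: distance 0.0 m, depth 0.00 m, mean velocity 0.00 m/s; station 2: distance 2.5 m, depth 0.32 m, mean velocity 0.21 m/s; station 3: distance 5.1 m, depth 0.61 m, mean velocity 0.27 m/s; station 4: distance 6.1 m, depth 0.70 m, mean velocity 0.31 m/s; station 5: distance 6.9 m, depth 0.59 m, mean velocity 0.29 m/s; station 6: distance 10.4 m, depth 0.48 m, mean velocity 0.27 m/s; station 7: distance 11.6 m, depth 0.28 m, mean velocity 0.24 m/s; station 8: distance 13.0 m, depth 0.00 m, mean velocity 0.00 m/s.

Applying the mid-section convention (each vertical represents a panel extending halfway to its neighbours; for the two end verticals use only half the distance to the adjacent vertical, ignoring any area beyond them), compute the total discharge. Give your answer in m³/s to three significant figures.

w_2 = (5.1 − 0.0)/2 = 2.55 m; q_2 = 0.21 × 0.32 × 2.55 = 0.1714 m³/s
w_3 = (6.1 − 2.5)/2 = 1.8 m; q_3 = 0.27 × 0.61 × 1.8 = 0.2965 m³/s
w_4 = (6.9 − 5.1)/2 = 0.9 m; q_4 = 0.31 × 0.70 × 0.9 = 0.1953 m³/s
w_5 = (10.4 − 6.1)/2 = 2.15 m; q_5 = 0.29 × 0.59 × 2.15 = 0.3679 m³/s
w_6 = (11.6 − 6.9)/2 = 2.35 m; q_6 = 0.27 × 0.48 × 2.35 = 0.3046 m³/s
w_7 = (13.0 − 10.4)/2 = 1.3 m; q_7 = 0.24 × 0.28 × 1.3 = 0.08736 m³/s
Stations 1, 8 contribute zero (depth or velocity is 0).
Q = Σ qᵢ = 1.423 m³/s

1.42 m³/s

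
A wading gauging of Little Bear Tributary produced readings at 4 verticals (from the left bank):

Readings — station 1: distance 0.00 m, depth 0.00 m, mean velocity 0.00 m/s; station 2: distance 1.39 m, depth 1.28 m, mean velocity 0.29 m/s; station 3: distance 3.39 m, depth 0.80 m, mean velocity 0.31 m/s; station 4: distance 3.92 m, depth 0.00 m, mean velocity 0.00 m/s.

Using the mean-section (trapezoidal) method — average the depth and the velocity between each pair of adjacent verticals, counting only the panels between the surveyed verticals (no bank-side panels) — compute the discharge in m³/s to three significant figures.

0.786 m³/s

Panel 1-2: Δb = 1.39 m, d̄ = (0.00+1.28)/2 = 0.64, v̄ = (0.00+0.29)/2 = 0.145 → q = 1.39×0.64×0.145 = 0.1290 m³/s
Panel 2-3: Δb = 2 m, d̄ = (1.28+0.80)/2 = 1.04, v̄ = (0.29+0.31)/2 = 0.3 → q = 2×1.04×0.3 = 0.6240 m³/s
Panel 3-4: Δb = 0.53 m, d̄ = (0.80+0.00)/2 = 0.4, v̄ = (0.31+0.00)/2 = 0.155 → q = 0.53×0.4×0.155 = 0.03286 m³/s
Q = Σ q = 0.7859 m³/s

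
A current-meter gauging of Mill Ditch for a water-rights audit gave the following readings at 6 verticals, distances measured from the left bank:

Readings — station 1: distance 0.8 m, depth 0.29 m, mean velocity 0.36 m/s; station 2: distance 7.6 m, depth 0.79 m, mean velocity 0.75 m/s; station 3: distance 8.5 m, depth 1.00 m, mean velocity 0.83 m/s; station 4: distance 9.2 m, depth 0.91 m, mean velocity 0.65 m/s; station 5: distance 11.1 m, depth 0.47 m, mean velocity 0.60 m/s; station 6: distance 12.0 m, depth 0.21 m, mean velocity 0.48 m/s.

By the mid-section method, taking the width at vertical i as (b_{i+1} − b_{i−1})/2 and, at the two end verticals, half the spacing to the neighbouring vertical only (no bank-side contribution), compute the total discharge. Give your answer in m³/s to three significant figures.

w_1 = (7.6 − 0.8)/2 = 3.4 m; q_1 = 0.36 × 0.29 × 3.4 = 0.3550 m³/s
w_2 = (8.5 − 0.8)/2 = 3.85 m; q_2 = 0.75 × 0.79 × 3.85 = 2.281 m³/s
w_3 = (9.2 − 7.6)/2 = 0.8 m; q_3 = 0.83 × 1.00 × 0.8 = 0.6640 m³/s
w_4 = (11.1 − 8.5)/2 = 1.3 m; q_4 = 0.65 × 0.91 × 1.3 = 0.7690 m³/s
w_5 = (12.0 − 9.2)/2 = 1.4 m; q_5 = 0.60 × 0.47 × 1.4 = 0.3948 m³/s
w_6 = (12.0 − 11.1)/2 = 0.45 m; q_6 = 0.48 × 0.21 × 0.45 = 0.04536 m³/s
Q = Σ qᵢ = 4.509 m³/s

4.51 m³/s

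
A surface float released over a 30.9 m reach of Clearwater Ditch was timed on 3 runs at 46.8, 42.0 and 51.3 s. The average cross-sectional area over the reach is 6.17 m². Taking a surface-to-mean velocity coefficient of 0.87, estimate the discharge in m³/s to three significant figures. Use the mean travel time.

3.55 m³/s

t̄ = (46.8 + 42.0 + 51.3) / 3 = 46.7 s
v_surface = L / t̄ = 30.9 / 46.7 = 0.6617 m/s
v_mean = 0.87 × 0.6617 = 0.5757 m/s
Q = A × v_mean = 6.17 × 0.5757 = 3.552 m³/s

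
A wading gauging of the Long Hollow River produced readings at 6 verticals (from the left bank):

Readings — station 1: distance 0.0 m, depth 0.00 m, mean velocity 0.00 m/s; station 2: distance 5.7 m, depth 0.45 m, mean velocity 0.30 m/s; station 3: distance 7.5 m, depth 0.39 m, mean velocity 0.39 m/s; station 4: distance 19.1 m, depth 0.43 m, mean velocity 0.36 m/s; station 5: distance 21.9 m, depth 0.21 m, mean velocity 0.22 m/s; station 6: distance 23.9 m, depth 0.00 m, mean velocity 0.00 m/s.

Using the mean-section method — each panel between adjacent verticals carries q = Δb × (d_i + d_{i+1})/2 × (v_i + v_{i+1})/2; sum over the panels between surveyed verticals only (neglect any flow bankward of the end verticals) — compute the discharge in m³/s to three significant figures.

2.52 m³/s

Panel 1-2: Δb = 5.7 m, d̄ = (0.00+0.45)/2 = 0.225, v̄ = (0.00+0.30)/2 = 0.15 → q = 5.7×0.225×0.15 = 0.1924 m³/s
Panel 2-3: Δb = 1.8 m, d̄ = (0.45+0.39)/2 = 0.42, v̄ = (0.30+0.39)/2 = 0.345 → q = 1.8×0.42×0.345 = 0.2608 m³/s
Panel 3-4: Δb = 11.6 m, d̄ = (0.39+0.43)/2 = 0.41, v̄ = (0.39+0.36)/2 = 0.375 → q = 11.6×0.41×0.375 = 1.784 m³/s
Panel 4-5: Δb = 2.8 m, d̄ = (0.43+0.21)/2 = 0.32, v̄ = (0.36+0.22)/2 = 0.29 → q = 2.8×0.32×0.29 = 0.2598 m³/s
Panel 5-6: Δb = 2 m, d̄ = (0.21+0.00)/2 = 0.105, v̄ = (0.22+0.00)/2 = 0.11 → q = 2×0.105×0.11 = 0.02310 m³/s
Q = Σ q = 2.520 m³/s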